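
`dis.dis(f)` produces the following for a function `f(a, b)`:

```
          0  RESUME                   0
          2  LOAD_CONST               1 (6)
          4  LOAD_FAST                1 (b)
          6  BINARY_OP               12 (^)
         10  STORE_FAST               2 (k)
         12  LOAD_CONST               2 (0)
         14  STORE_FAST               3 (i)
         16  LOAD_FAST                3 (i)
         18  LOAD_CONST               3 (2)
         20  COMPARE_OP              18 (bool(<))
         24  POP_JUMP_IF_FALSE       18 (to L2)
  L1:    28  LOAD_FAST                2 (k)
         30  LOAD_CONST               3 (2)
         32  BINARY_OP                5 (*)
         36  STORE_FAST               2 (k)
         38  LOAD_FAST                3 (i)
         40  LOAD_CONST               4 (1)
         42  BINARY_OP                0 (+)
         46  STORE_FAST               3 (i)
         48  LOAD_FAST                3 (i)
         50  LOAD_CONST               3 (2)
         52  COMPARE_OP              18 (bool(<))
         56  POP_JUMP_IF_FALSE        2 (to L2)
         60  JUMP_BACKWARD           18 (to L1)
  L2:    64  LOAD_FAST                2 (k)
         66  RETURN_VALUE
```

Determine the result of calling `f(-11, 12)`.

40

LOAD_CONST → push 6. Stack: [6]
LOAD_FAST b → push 12. Stack: [6, 12]
BINARY_OP ^ → 6 ^ 12 = 10. Stack: [10]
STORE_FAST k → k=10. Stack: []
LOAD_CONST → push 0. Stack: [0]
STORE_FAST i → i=0. Stack: []
LOAD_FAST i → push 0. Stack: [0]
LOAD_CONST → push 2. Stack: [0, 2]
COMPARE_OP bool(<) → 0 vs 2 = True. Stack: [True]
POP_JUMP_IF_FALSE → pop True; no jump. Stack: []
LOAD_FAST k → push 10. Stack: [10]
LOAD_CONST → push 2. Stack: [10, 2]
BINARY_OP * → 10 * 2 = 20. Stack: [20]
STORE_FAST k → k=20. Stack: []
LOAD_FAST i → push 0. Stack: [0]
LOAD_CONST → push 1. Stack: [0, 1]
BINARY_OP + → 0 + 1 = 1. Stack: [1]
STORE_FAST i → i=1. Stack: []
LOAD_FAST i → push 1. Stack: [1]
LOAD_CONST → push 2. Stack: [1, 2]
COMPARE_OP bool(<) → 1 vs 2 = True. Stack: [True]
POP_JUMP_IF_FALSE → pop True; no jump. Stack: []
LOAD_FAST k → push 20. Stack: [20]
LOAD_CONST → push 2. Stack: [20, 2]
BINARY_OP * → 20 * 2 = 40. Stack: [40]
STORE_FAST k → k=40. Stack: []
LOAD_FAST i → push 1. Stack: [1]
LOAD_CONST → push 1. Stack: [1, 1]
BINARY_OP + → 1 + 1 = 2. Stack: [2]
STORE_FAST i → i=2. Stack: []
LOAD_FAST i → push 2. Stack: [2]
LOAD_CONST → push 2. Stack: [2, 2]
COMPARE_OP bool(<) → 2 vs 2 = False. Stack: [False]
POP_JUMP_IF_FALSE → pop False; jump. Stack: []
LOAD_FAST k → push 40. Stack: [40]
RETURN_VALUE → return 40.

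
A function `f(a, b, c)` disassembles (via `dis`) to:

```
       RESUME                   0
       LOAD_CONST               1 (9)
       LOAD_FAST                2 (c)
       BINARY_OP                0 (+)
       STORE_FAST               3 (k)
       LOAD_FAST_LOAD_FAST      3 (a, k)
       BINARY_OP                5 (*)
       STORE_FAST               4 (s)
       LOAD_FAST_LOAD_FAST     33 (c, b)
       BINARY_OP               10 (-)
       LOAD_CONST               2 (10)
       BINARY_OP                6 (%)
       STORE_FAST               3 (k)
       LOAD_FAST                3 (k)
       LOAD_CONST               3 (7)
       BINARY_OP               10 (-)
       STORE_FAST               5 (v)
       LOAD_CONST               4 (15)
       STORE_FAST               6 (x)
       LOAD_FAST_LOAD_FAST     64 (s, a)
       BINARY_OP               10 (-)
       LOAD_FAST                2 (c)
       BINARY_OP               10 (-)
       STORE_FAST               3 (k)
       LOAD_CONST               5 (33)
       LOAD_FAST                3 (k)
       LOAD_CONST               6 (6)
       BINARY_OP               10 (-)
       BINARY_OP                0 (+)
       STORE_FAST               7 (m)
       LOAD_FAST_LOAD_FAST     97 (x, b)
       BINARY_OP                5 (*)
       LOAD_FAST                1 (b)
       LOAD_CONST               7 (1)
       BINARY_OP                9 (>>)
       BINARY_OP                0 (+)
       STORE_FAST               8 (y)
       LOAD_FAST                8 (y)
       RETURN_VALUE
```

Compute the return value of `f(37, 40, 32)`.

620

LOAD_CONST → push 9. Stack: [9]
LOAD_FAST c → push 32. Stack: [9, 32]
BINARY_OP + → 9 + 32 = 41. Stack: [41]
STORE_FAST k → k=41. Stack: []
LOAD_FAST_LOAD_FAST a,k → push 37,41. Stack: [37, 41]
BINARY_OP * → 37 * 41 = 1517. Stack: [1517]
STORE_FAST s → s=1517. Stack: []
LOAD_FAST_LOAD_FAST c,b → push 32,40. Stack: [32, 40]
BINARY_OP - → 32 - 40 = -8. Stack: [-8]
LOAD_CONST → push 10. Stack: [-8, 10]
BINARY_OP % → -8 % 10 = 2. Stack: [2]
STORE_FAST k → k=2. Stack: []
LOAD_FAST k → push 2. Stack: [2]
LOAD_CONST → push 7. Stack: [2, 7]
BINARY_OP - → 2 - 7 = -5. Stack: [-5]
STORE_FAST v → v=-5. Stack: []
LOAD_CONST → push 15. Stack: [15]
STORE_FAST x → x=15. Stack: []
LOAD_FAST_LOAD_FAST s,a → push 1517,37. Stack: [1517, 37]
BINARY_OP - → 1517 - 37 = 1480. Stack: [1480]
LOAD_FAST c → push 32. Stack: [1480, 32]
BINARY_OP - → 1480 - 32 = 1448. Stack: [1448]
STORE_FAST k → k=1448. Stack: []
LOAD_CONST → push 33. Stack: [33]
LOAD_FAST k → push 1448. Stack: [33, 1448]
LOAD_CONST → push 6. Stack: [33, 1448, 6]
BINARY_OP - → 1448 - 6 = 1442. Stack: [33, 1442]
BINARY_OP + → 33 + 1442 = 1475. Stack: [1475]
STORE_FAST m → m=1475. Stack: []
LOAD_FAST_LOAD_FAST x,b → push 15,40. Stack: [15, 40]
BINARY_OP * → 15 * 40 = 600. Stack: [600]
LOAD_FAST b → push 40. Stack: [600, 40]
LOAD_CONST → push 1. Stack: [600, 40, 1]
BINARY_OP >> → 40 >> 1 = 20. Stack: [600, 20]
BINARY_OP + → 600 + 20 = 620. Stack: [620]
STORE_FAST y → y=620. Stack: []
LOAD_FAST y → push 620. Stack: [620]
RETURN_VALUE → return 620.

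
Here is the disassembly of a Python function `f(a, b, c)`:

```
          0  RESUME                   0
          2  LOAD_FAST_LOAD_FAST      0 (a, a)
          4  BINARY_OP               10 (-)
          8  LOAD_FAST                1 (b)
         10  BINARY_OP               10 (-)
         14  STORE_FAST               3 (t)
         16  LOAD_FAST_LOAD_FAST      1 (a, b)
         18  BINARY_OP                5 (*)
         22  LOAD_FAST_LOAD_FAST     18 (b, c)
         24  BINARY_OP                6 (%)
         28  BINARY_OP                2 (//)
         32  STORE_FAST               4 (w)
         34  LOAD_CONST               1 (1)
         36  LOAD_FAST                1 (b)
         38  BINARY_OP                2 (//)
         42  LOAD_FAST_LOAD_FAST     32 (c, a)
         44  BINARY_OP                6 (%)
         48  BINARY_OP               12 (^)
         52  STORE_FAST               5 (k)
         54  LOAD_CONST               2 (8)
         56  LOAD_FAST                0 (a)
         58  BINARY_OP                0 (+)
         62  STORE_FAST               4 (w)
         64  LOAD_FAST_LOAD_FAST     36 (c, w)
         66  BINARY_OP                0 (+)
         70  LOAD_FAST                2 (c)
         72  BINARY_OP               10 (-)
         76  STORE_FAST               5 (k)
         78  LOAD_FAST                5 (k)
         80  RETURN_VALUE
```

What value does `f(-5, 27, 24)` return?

LOAD_FAST_LOAD_FAST a,a → push -5,-5. Stack: [-5, -5]
BINARY_OP - → -5 - -5 = 0. Stack: [0]
LOAD_FAST b → push 27. Stack: [0, 27]
BINARY_OP - → 0 - 27 = -27. Stack: [-27]
STORE_FAST t → t=-27. Stack: []
LOAD_FAST_LOAD_FAST a,b → push -5,27. Stack: [-5, 27]
BINARY_OP * → -5 * 27 = -135. Stack: [-135]
LOAD_FAST_LOAD_FAST b,c → push 27,24. Stack: [-135, 27, 24]
BINARY_OP % → 27 % 24 = 3. Stack: [-135, 3]
BINARY_OP // → -135 // 3 = -45. Stack: [-45]
STORE_FAST w → w=-45. Stack: []
LOAD_CONST → push 1. Stack: [1]
LOAD_FAST b → push 27. Stack: [1, 27]
BINARY_OP // → 1 // 27 = 0. Stack: [0]
LOAD_FAST_LOAD_FAST c,a → push 24,-5. Stack: [0, 24, -5]
BINARY_OP % → 24 % -5 = -1. Stack: [0, -1]
BINARY_OP ^ → 0 ^ -1 = -1. Stack: [-1]
STORE_FAST k → k=-1. Stack: []
LOAD_CONST → push 8. Stack: [8]
LOAD_FAST a → push -5. Stack: [8, -5]
BINARY_OP + → 8 + -5 = 3. Stack: [3]
STORE_FAST w → w=3. Stack: []
LOAD_FAST_LOAD_FAST c,w → push 24,3. Stack: [24, 3]
BINARY_OP + → 24 + 3 = 27. Stack: [27]
LOAD_FAST c → push 24. Stack: [27, 24]
BINARY_OP - → 27 - 24 = 3. Stack: [3]
STORE_FAST k → k=3. Stack: []
LOAD_FAST k → push 3. Stack: [3]
RETURN_VALUE → return 3.

3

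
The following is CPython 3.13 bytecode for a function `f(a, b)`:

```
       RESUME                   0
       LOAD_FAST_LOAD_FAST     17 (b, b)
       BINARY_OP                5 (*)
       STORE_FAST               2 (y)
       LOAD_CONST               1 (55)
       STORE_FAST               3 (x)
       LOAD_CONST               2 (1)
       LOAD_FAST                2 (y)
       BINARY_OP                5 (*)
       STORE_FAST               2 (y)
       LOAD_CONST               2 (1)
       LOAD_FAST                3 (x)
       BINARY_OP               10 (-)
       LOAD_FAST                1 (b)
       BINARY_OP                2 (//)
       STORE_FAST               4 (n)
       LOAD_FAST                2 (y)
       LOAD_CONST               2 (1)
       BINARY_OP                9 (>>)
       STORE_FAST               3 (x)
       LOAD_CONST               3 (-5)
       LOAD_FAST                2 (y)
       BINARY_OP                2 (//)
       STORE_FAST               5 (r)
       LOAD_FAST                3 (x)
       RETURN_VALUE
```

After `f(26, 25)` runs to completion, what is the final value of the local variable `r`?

LOAD_FAST_LOAD_FAST b,b → push 25,25. Stack: [25, 25]
BINARY_OP * → 25 * 25 = 625. Stack: [625]
STORE_FAST y → y=625. Stack: []
LOAD_CONST → push 55. Stack: [55]
STORE_FAST x → x=55. Stack: []
LOAD_CONST → push 1. Stack: [1]
LOAD_FAST y → push 625. Stack: [1, 625]
BINARY_OP * → 1 * 625 = 625. Stack: [625]
STORE_FAST y → y=625. Stack: []
LOAD_CONST → push 1. Stack: [1]
LOAD_FAST x → push 55. Stack: [1, 55]
BINARY_OP - → 1 - 55 = -54. Stack: [-54]
LOAD_FAST b → push 25. Stack: [-54, 25]
BINARY_OP // → -54 // 25 = -3. Stack: [-3]
STORE_FAST n → n=-3. Stack: []
LOAD_FAST y → push 625. Stack: [625]
LOAD_CONST → push 1. Stack: [625, 1]
BINARY_OP >> → 625 >> 1 = 312. Stack: [312]
STORE_FAST x → x=312. Stack: []
LOAD_CONST → push -5. Stack: [-5]
LOAD_FAST y → push 625. Stack: [-5, 625]
BINARY_OP // → -5 // 625 = -1. Stack: [-1]
STORE_FAST r → r=-1. Stack: []
LOAD_FAST x → push 312. Stack: [312]
RETURN_VALUE → return 312.

-1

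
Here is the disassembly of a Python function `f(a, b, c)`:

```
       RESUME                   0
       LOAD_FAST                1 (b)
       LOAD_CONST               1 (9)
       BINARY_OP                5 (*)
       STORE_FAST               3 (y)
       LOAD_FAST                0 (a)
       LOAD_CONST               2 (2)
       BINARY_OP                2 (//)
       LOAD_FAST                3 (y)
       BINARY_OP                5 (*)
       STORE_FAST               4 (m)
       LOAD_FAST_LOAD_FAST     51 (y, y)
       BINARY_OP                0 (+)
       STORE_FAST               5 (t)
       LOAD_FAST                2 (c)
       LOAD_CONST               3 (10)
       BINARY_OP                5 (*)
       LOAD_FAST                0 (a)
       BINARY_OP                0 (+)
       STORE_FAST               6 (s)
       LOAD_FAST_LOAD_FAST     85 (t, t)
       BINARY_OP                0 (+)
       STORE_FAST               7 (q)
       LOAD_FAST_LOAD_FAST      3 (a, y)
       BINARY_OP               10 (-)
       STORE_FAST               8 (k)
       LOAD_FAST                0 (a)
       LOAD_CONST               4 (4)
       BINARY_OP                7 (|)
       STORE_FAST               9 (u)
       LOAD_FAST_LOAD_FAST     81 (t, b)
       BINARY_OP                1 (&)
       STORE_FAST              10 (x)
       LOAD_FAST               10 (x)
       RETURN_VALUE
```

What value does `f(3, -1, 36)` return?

LOAD_FAST b → push -1. Stack: [-1]
LOAD_CONST → push 9. Stack: [-1, 9]
BINARY_OP * → -1 * 9 = -9. Stack: [-9]
STORE_FAST y → y=-9. Stack: []
LOAD_FAST a → push 3. Stack: [3]
LOAD_CONST → push 2. Stack: [3, 2]
BINARY_OP // → 3 // 2 = 1. Stack: [1]
LOAD_FAST y → push -9. Stack: [1, -9]
BINARY_OP * → 1 * -9 = -9. Stack: [-9]
STORE_FAST m → m=-9. Stack: []
LOAD_FAST_LOAD_FAST y,y → push -9,-9. Stack: [-9, -9]
BINARY_OP + → -9 + -9 = -18. Stack: [-18]
STORE_FAST t → t=-18. Stack: []
LOAD_FAST c → push 36. Stack: [36]
LOAD_CONST → push 10. Stack: [36, 10]
BINARY_OP * → 36 * 10 = 360. Stack: [360]
LOAD_FAST a → push 3. Stack: [360, 3]
BINARY_OP + → 360 + 3 = 363. Stack: [363]
STORE_FAST s → s=363. Stack: []
LOAD_FAST_LOAD_FAST t,t → push -18,-18. Stack: [-18, -18]
BINARY_OP + → -18 + -18 = -36. Stack: [-36]
STORE_FAST q → q=-36. Stack: []
LOAD_FAST_LOAD_FAST a,y → push 3,-9. Stack: [3, -9]
BINARY_OP - → 3 - -9 = 12. Stack: [12]
STORE_FAST k → k=12. Stack: []
LOAD_FAST a → push 3. Stack: [3]
LOAD_CONST → push 4. Stack: [3, 4]
BINARY_OP | → 3 | 4 = 7. Stack: [7]
STORE_FAST u → u=7. Stack: []
LOAD_FAST_LOAD_FAST t,b → push -18,-1. Stack: [-18, -1]
BINARY_OP & → -18 & -1 = -18. Stack: [-18]
STORE_FAST x → x=-18. Stack: []
LOAD_FAST x → push -18. Stack: [-18]
RETURN_VALUE → return -18.

-18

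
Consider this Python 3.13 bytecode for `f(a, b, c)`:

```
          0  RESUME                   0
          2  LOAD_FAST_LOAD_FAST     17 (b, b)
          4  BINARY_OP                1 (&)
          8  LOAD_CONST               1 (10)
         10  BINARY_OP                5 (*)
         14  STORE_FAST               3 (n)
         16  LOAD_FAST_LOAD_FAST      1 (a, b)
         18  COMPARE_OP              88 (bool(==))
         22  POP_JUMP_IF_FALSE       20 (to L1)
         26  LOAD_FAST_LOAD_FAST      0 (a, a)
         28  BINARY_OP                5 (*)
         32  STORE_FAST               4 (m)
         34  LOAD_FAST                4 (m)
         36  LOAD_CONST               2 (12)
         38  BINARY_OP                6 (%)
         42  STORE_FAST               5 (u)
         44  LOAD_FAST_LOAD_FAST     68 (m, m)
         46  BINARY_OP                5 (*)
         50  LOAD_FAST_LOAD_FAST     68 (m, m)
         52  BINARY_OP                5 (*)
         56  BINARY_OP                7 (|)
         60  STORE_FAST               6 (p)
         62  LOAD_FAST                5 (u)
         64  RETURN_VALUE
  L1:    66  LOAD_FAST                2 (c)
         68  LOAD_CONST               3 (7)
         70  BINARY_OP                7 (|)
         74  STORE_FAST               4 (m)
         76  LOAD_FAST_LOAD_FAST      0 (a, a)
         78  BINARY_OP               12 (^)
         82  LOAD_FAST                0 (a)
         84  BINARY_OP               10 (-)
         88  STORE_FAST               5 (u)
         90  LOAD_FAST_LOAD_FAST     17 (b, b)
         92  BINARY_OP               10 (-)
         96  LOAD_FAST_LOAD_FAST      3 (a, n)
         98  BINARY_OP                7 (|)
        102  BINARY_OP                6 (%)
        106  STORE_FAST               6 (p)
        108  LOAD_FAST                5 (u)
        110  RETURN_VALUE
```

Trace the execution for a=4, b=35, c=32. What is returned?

LOAD_FAST_LOAD_FAST b,b → push 35,35. Stack: [35, 35]
BINARY_OP & → 35 & 35 = 35. Stack: [35]
LOAD_CONST → push 10. Stack: [35, 10]
BINARY_OP * → 35 * 10 = 350. Stack: [350]
STORE_FAST n → n=350. Stack: []
LOAD_FAST_LOAD_FAST a,b → push 4,35. Stack: [4, 35]
COMPARE_OP bool(==) → 4 vs 35 = False. Stack: [False]
POP_JUMP_IF_FALSE → pop False; jump. Stack: []
LOAD_FAST c → push 32. Stack: [32]
LOAD_CONST → push 7. Stack: [32, 7]
BINARY_OP | → 32 | 7 = 39. Stack: [39]
STORE_FAST m → m=39. Stack: []
LOAD_FAST_LOAD_FAST a,a → push 4,4. Stack: [4, 4]
BINARY_OP ^ → 4 ^ 4 = 0. Stack: [0]
LOAD_FAST a → push 4. Stack: [0, 4]
BINARY_OP - → 0 - 4 = -4. Stack: [-4]
STORE_FAST u → u=-4. Stack: []
LOAD_FAST_LOAD_FAST b,b → push 35,35. Stack: [35, 35]
BINARY_OP - → 35 - 35 = 0. Stack: [0]
LOAD_FAST_LOAD_FAST a,n → push 4,350. Stack: [0, 4, 350]
BINARY_OP | → 4 | 350 = 350. Stack: [0, 350]
BINARY_OP % → 0 % 350 = 0. Stack: [0]
STORE_FAST p → p=0. Stack: []
LOAD_FAST u → push -4. Stack: [-4]
RETURN_VALUE → return -4.

-4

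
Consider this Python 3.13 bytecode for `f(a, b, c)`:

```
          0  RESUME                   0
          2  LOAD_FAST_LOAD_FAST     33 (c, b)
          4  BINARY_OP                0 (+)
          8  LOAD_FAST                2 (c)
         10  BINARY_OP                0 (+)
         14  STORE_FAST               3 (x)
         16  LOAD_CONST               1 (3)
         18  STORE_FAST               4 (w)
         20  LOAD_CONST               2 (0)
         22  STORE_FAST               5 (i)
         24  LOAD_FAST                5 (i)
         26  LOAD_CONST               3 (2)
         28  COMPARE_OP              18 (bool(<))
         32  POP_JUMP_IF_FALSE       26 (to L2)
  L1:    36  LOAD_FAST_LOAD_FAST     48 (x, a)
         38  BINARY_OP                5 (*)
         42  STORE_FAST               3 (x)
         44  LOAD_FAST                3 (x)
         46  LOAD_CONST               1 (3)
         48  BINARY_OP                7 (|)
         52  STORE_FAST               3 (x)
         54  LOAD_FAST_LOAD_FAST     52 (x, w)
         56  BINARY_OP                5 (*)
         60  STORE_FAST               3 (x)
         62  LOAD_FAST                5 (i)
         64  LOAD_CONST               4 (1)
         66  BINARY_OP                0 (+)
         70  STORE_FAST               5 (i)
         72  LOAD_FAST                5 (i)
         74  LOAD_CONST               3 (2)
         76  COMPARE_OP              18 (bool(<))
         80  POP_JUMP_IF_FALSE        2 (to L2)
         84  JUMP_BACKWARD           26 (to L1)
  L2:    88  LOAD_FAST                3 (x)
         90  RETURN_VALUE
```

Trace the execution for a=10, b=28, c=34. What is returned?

86673

LOAD_FAST_LOAD_FAST c,b → push 34,28. Stack: [34, 28]
BINARY_OP + → 34 + 28 = 62. Stack: [62]
LOAD_FAST c → push 34. Stack: [62, 34]
BINARY_OP + → 62 + 34 = 96. Stack: [96]
STORE_FAST x → x=96. Stack: []
LOAD_CONST → push 3. Stack: [3]
STORE_FAST w → w=3. Stack: []
LOAD_CONST → push 0. Stack: [0]
STORE_FAST i → i=0. Stack: []
LOAD_FAST i → push 0. Stack: [0]
LOAD_CONST → push 2. Stack: [0, 2]
COMPARE_OP bool(<) → 0 vs 2 = True. Stack: [True]
POP_JUMP_IF_FALSE → pop True; no jump. Stack: []
LOAD_FAST_LOAD_FAST x,a → push 96,10. Stack: [96, 10]
BINARY_OP * → 96 * 10 = 960. Stack: [960]
STORE_FAST x → x=960. Stack: []
LOAD_FAST x → push 960. Stack: [960]
LOAD_CONST → push 3. Stack: [960, 3]
BINARY_OP | → 960 | 3 = 963. Stack: [963]
STORE_FAST x → x=963. Stack: []
LOAD_FAST_LOAD_FAST x,w → push 963,3. Stack: [963, 3]
BINARY_OP * → 963 * 3 = 2889. Stack: [2889]
STORE_FAST x → x=2889. Stack: []
LOAD_FAST i → push 0. Stack: [0]
LOAD_CONST → push 1. Stack: [0, 1]
BINARY_OP + → 0 + 1 = 1. Stack: [1]
STORE_FAST i → i=1. Stack: []
LOAD_FAST i → push 1. Stack: [1]
LOAD_CONST → push 2. Stack: [1, 2]
COMPARE_OP bool(<) → 1 vs 2 = True. Stack: [True]
POP_JUMP_IF_FALSE → pop True; no jump. Stack: []
LOAD_FAST_LOAD_FAST x,a → push 2889,10. Stack: [2889, 10]
BINARY_OP * → 2889 * 10 = 28890. Stack: [28890]
STORE_FAST x → x=28890. Stack: []
LOAD_FAST x → push 28890. Stack: [28890]
LOAD_CONST → push 3. Stack: [28890, 3]
BINARY_OP | → 28890 | 3 = 28891. Stack: [28891]
STORE_FAST x → x=28891. Stack: []
LOAD_FAST_LOAD_FAST x,w → push 28891,3. Stack: [28891, 3]
BINARY_OP * → 28891 * 3 = 86673. Stack: [86673]
STORE_FAST x → x=86673. Stack: []
LOAD_FAST i → push 1. Stack: [1]
LOAD_CONST → push 1. Stack: [1, 1]
BINARY_OP + → 1 + 1 = 2. Stack: [2]
STORE_FAST i → i=2. Stack: []
LOAD_FAST i → push 2. Stack: [2]
LOAD_CONST → push 2. Stack: [2, 2]
COMPARE_OP bool(<) → 2 vs 2 = False. Stack: [False]
POP_JUMP_IF_FALSE → pop False; jump. Stack: []
LOAD_FAST x → push 86673. Stack: [86673]
RETURN_VALUE → return 86673.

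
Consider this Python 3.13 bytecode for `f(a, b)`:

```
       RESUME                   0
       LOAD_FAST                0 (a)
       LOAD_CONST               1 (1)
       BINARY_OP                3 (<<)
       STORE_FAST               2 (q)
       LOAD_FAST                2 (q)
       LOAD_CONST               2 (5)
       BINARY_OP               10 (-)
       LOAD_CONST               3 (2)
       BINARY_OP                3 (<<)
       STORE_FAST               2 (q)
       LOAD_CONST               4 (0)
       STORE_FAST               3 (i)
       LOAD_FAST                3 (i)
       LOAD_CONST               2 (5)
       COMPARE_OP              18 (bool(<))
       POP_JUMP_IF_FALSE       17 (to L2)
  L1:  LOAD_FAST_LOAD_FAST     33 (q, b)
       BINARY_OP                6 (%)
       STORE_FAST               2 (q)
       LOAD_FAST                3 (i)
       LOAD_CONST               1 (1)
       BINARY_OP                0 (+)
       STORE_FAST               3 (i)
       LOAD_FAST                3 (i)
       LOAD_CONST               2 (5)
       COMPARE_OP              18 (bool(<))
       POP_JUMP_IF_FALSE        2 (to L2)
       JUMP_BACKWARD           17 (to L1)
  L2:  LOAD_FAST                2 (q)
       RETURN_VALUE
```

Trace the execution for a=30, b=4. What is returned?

0

LOAD_FAST a → push 30
LOAD_CONST → push 1
BINARY_OP << → 30 << 1 = 60
STORE_FAST q → q=60
LOAD_FAST q → push 60
LOAD_CONST → push 5
BINARY_OP - → 60 - 5 = 55
LOAD_CONST → push 2
BINARY_OP << → 55 << 2 = 220
STORE_FAST q → q=220
LOAD_CONST → push 0
STORE_FAST i → i=0
LOAD_FAST i → push 0
LOAD_CONST → push 5
COMPARE_OP bool(<) → 0 vs 5 = True
POP_JUMP_IF_FALSE → pop True; no jump
LOAD_FAST_LOAD_FAST q,b → push 220,4
BINARY_OP % → 220 % 4 = 0
STORE_FAST q → q=0
LOAD_FAST i → push 0
LOAD_CONST → push 1
BINARY_OP + → 0 + 1 = 1
STORE_FAST i → i=1
LOAD_FAST i → push 1
LOAD_CONST → push 5
COMPARE_OP bool(<) → 1 vs 5 = True
POP_JUMP_IF_FALSE → pop True; no jump
LOAD_FAST_LOAD_FAST q,b → push 0,4
BINARY_OP % → 0 % 4 = 0
STORE_FAST q → q=0
LOAD_FAST i → push 1
LOAD_CONST → push 1
BINARY_OP + → 1 + 1 = 2
STORE_FAST i → i=2
LOAD_FAST i → push 2
LOAD_CONST → push 5
COMPARE_OP bool(<) → 2 vs 5 = True
POP_JUMP_IF_FALSE → pop True; no jump
LOAD_FAST_LOAD_FAST q,b → push 0,4
BINARY_OP % → 0 % 4 = 0
STORE_FAST q → q=0
LOAD_FAST i → push 2
LOAD_CONST → push 1
BINARY_OP + → 2 + 1 = 3
STORE_FAST i → i=3
LOAD_FAST i → push 3
LOAD_CONST → push 5
COMPARE_OP bool(<) → 3 vs 5 = True
POP_JUMP_IF_FALSE → pop True; no jump
LOAD_FAST_LOAD_FAST q,b → push 0,4
BINARY_OP % → 0 % 4 = 0
STORE_FAST q → q=0
LOAD_FAST i → push 3
LOAD_CONST → push 1
BINARY_OP + → 3 + 1 = 4
STORE_FAST i → i=4
LOAD_FAST i → push 4
LOAD_CONST → push 5
COMPARE_OP bool(<) → 4 vs 5 = True
POP_JUMP_IF_FALSE → pop True; no jump
LOAD_FAST_LOAD_FAST q,b → push 0,4
BINARY_OP % → 0 % 4 = 0
STORE_FAST q → q=0
LOAD_FAST i → push 4
LOAD_CONST → push 1
BINARY_OP + → 4 + 1 = 5
STORE_FAST i → i=5
LOAD_FAST i → push 5
LOAD_CONST → push 5
COMPARE_OP bool(<) → 5 vs 5 = False
POP_JUMP_IF_FALSE → pop False; jump
LOAD_FAST q → push 0
RETURN_VALUE → return 0.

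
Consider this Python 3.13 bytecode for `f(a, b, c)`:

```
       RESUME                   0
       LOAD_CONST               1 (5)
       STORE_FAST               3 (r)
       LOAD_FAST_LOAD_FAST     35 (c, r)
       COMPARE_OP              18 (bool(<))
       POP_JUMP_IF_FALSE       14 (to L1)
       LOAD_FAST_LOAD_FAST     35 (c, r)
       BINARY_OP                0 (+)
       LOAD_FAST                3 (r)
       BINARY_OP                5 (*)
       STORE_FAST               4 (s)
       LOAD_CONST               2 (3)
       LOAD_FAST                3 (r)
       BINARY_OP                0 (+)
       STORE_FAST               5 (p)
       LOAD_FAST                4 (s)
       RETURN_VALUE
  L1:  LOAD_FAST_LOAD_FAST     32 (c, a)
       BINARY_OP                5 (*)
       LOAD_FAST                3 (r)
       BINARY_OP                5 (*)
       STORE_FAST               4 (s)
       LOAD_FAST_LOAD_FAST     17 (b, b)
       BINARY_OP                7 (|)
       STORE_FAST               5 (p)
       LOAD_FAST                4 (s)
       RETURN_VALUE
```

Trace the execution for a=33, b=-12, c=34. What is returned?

LOAD_CONST → push 5. Stack: [5]
STORE_FAST r → r=5. Stack: []
LOAD_FAST_LOAD_FAST c,r → push 34,5. Stack: [34, 5]
COMPARE_OP bool(<) → 34 vs 5 = False. Stack: [False]
POP_JUMP_IF_FALSE → pop False; jump. Stack: []
LOAD_FAST_LOAD_FAST c,a → push 34,33. Stack: [34, 33]
BINARY_OP * → 34 * 33 = 1122. Stack: [1122]
LOAD_FAST r → push 5. Stack: [1122, 5]
BINARY_OP * → 1122 * 5 = 5610. Stack: [5610]
STORE_FAST s → s=5610. Stack: []
LOAD_FAST_LOAD_FAST b,b → push -12,-12. Stack: [-12, -12]
BINARY_OP | → -12 | -12 = -12. Stack: [-12]
STORE_FAST p → p=-12. Stack: []
LOAD_FAST s → push 5610. Stack: [5610]
RETURN_VALUE → return 5610.

5610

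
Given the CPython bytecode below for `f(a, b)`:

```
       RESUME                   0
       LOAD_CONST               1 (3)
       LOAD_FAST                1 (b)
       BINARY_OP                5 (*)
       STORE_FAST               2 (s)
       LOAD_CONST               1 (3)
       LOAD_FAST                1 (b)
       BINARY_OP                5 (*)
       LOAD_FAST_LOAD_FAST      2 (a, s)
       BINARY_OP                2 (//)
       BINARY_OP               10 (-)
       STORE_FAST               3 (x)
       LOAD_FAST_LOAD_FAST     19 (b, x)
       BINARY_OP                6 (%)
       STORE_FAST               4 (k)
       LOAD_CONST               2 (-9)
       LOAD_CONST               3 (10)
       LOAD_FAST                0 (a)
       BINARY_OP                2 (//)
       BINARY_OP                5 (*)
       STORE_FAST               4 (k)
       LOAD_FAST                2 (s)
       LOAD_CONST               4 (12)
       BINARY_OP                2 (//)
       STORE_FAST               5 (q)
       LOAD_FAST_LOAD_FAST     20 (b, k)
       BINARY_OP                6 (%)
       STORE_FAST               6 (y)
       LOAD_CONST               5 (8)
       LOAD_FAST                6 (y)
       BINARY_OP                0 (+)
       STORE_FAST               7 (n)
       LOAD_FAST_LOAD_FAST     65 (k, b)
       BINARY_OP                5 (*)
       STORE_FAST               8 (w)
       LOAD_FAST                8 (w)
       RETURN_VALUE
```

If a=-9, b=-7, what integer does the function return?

-126

LOAD_CONST → push 3. Stack: [3]
LOAD_FAST b → push -7. Stack: [3, -7]
BINARY_OP * → 3 * -7 = -21. Stack: [-21]
STORE_FAST s → s=-21. Stack: []
LOAD_CONST → push 3. Stack: [3]
LOAD_FAST b → push -7. Stack: [3, -7]
BINARY_OP * → 3 * -7 = -21. Stack: [-21]
LOAD_FAST_LOAD_FAST a,s → push -9,-21. Stack: [-21, -9, -21]
BINARY_OP // → -9 // -21 = 0. Stack: [-21, 0]
BINARY_OP - → -21 - 0 = -21. Stack: [-21]
STORE_FAST x → x=-21. Stack: []
LOAD_FAST_LOAD_FAST b,x → push -7,-21. Stack: [-7, -21]
BINARY_OP % → -7 % -21 = -7. Stack: [-7]
STORE_FAST k → k=-7. Stack: []
LOAD_CONST → push -9. Stack: [-9]
LOAD_CONST → push 10. Stack: [-9, 10]
LOAD_FAST a → push -9. Stack: [-9, 10, -9]
BINARY_OP // → 10 // -9 = -2. Stack: [-9, -2]
BINARY_OP * → -9 * -2 = 18. Stack: [18]
STORE_FAST k → k=18. Stack: []
LOAD_FAST s → push -21. Stack: [-21]
LOAD_CONST → push 12. Stack: [-21, 12]
BINARY_OP // → -21 // 12 = -2. Stack: [-2]
STORE_FAST q → q=-2. Stack: []
LOAD_FAST_LOAD_FAST b,k → push -7,18. Stack: [-7, 18]
BINARY_OP % → -7 % 18 = 11. Stack: [11]
STORE_FAST y → y=11. Stack: []
LOAD_CONST → push 8. Stack: [8]
LOAD_FAST y → push 11. Stack: [8, 11]
BINARY_OP + → 8 + 11 = 19. Stack: [19]
STORE_FAST n → n=19. Stack: []
LOAD_FAST_LOAD_FAST k,b → push 18,-7. Stack: [18, -7]
BINARY_OP * → 18 * -7 = -126. Stack: [-126]
STORE_FAST w → w=-126. Stack: []
LOAD_FAST w → push -126. Stack: [-126]
RETURN_VALUE → return -126.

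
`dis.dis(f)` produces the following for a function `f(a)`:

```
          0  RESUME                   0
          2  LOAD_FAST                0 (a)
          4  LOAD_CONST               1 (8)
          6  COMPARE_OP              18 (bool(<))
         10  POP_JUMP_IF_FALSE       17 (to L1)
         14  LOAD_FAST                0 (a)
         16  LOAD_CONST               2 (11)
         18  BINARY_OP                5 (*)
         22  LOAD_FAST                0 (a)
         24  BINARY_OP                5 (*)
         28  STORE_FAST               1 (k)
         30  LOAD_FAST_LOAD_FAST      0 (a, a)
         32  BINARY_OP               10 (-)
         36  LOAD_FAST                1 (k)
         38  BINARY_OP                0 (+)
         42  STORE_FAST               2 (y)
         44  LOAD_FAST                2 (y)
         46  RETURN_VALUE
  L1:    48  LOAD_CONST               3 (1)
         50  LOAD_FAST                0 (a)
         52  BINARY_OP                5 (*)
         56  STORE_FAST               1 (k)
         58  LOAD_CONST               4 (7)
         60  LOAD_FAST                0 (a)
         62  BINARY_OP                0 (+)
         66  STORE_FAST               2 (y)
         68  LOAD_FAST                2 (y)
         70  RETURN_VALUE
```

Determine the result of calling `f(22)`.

29

LOAD_FAST a → push 22. Stack: [22]
LOAD_CONST → push 8. Stack: [22, 8]
COMPARE_OP bool(<) → 22 vs 8 = False. Stack: [False]
POP_JUMP_IF_FALSE → pop False; jump. Stack: []
LOAD_CONST → push 1. Stack: [1]
LOAD_FAST a → push 22. Stack: [1, 22]
BINARY_OP * → 1 * 22 = 22. Stack: [22]
STORE_FAST k → k=22. Stack: []
LOAD_CONST → push 7. Stack: [7]
LOAD_FAST a → push 22. Stack: [7, 22]
BINARY_OP + → 7 + 22 = 29. Stack: [29]
STORE_FAST y → y=29. Stack: []
LOAD_FAST y → push 29. Stack: [29]
RETURN_VALUE → return 29.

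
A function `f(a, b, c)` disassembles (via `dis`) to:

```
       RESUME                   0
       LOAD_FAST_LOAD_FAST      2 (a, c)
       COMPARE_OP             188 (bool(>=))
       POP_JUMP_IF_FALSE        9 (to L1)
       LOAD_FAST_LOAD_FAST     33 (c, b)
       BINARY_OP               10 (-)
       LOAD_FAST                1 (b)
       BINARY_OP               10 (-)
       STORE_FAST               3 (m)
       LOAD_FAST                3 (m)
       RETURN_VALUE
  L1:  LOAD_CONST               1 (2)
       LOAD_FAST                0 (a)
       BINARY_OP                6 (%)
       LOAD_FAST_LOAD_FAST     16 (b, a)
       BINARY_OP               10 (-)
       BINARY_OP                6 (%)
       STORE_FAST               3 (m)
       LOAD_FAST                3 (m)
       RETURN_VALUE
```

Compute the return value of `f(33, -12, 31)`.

LOAD_FAST_LOAD_FAST a,c → push 33,31. Stack: [33, 31]
COMPARE_OP bool(>=) → 33 vs 31 = True. Stack: [True]
POP_JUMP_IF_FALSE → pop True; no jump. Stack: []
LOAD_FAST_LOAD_FAST c,b → push 31,-12. Stack: [31, -12]
BINARY_OP - → 31 - -12 = 43. Stack: [43]
LOAD_FAST b → push -12. Stack: [43, -12]
BINARY_OP - → 43 - -12 = 55. Stack: [55]
STORE_FAST m → m=55. Stack: []
LOAD_FAST m → push 55. Stack: [55]
RETURN_VALUE → return 55.

55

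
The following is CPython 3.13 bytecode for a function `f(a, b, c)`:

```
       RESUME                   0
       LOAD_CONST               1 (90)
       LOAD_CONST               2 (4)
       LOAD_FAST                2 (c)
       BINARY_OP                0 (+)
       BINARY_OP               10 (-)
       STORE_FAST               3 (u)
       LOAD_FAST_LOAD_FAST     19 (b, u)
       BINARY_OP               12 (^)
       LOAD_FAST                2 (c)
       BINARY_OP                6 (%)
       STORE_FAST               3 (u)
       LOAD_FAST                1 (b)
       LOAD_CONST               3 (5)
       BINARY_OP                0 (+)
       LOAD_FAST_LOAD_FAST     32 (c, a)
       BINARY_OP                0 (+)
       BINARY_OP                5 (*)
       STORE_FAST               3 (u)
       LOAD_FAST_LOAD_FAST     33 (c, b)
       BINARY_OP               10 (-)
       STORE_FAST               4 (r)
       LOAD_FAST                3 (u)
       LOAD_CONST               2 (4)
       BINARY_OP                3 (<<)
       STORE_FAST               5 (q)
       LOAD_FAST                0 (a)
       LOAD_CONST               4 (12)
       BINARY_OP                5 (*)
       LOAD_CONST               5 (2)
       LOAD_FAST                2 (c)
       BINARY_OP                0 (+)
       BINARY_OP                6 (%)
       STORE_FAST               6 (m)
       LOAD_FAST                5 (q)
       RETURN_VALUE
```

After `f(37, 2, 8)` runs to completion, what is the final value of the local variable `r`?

6

LOAD_CONST → push 90. Stack: [90]
LOAD_CONST → push 4. Stack: [90, 4]
LOAD_FAST c → push 8. Stack: [90, 4, 8]
BINARY_OP + → 4 + 8 = 12. Stack: [90, 12]
BINARY_OP - → 90 - 12 = 78. Stack: [78]
STORE_FAST u → u=78. Stack: []
LOAD_FAST_LOAD_FAST b,u → push 2,78. Stack: [2, 78]
BINARY_OP ^ → 2 ^ 78 = 76. Stack: [76]
LOAD_FAST c → push 8. Stack: [76, 8]
BINARY_OP % → 76 % 8 = 4. Stack: [4]
STORE_FAST u → u=4. Stack: []
LOAD_FAST b → push 2. Stack: [2]
LOAD_CONST → push 5. Stack: [2, 5]
BINARY_OP + → 2 + 5 = 7. Stack: [7]
LOAD_FAST_LOAD_FAST c,a → push 8,37. Stack: [7, 8, 37]
BINARY_OP + → 8 + 37 = 45. Stack: [7, 45]
BINARY_OP * → 7 * 45 = 315. Stack: [315]
STORE_FAST u → u=315. Stack: []
LOAD_FAST_LOAD_FAST c,b → push 8,2. Stack: [8, 2]
BINARY_OP - → 8 - 2 = 6. Stack: [6]
STORE_FAST r → r=6. Stack: []
LOAD_FAST u → push 315. Stack: [315]
LOAD_CONST → push 4. Stack: [315, 4]
BINARY_OP << → 315 << 4 = 5040. Stack: [5040]
STORE_FAST q → q=5040. Stack: []
LOAD_FAST a → push 37. Stack: [37]
LOAD_CONST → push 12. Stack: [37, 12]
BINARY_OP * → 37 * 12 = 444. Stack: [444]
LOAD_CONST → push 2. Stack: [444, 2]
LOAD_FAST c → push 8. Stack: [444, 2, 8]
BINARY_OP + → 2 + 8 = 10. Stack: [444, 10]
BINARY_OP % → 444 % 10 = 4. Stack: [4]
STORE_FAST m → m=4. Stack: []
LOAD_FAST q → push 5040. Stack: [5040]
RETURN_VALUE → return 5040.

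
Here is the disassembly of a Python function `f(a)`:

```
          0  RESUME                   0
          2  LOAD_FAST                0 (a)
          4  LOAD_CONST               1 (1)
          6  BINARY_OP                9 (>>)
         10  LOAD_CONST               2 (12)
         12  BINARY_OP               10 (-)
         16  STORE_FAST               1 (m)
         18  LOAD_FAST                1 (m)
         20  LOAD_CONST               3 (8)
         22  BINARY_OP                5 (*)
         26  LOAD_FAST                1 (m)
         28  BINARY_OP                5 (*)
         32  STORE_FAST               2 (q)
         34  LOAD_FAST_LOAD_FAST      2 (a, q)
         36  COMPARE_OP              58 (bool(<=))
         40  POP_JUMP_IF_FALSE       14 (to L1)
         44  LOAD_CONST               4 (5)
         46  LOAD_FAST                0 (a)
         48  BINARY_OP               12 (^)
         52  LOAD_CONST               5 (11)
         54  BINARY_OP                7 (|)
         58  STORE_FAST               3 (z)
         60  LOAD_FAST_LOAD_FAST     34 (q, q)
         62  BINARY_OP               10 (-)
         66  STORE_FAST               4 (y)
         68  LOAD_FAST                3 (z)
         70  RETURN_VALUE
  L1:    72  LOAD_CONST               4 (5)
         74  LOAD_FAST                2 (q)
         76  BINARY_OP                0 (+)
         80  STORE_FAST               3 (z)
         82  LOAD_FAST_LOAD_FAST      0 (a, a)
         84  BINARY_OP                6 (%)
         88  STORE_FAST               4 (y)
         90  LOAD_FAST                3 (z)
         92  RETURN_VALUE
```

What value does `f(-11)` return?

LOAD_FAST a → push -11. Stack: [-11]
LOAD_CONST → push 1. Stack: [-11, 1]
BINARY_OP >> → -11 >> 1 = -6. Stack: [-6]
LOAD_CONST → push 12. Stack: [-6, 12]
BINARY_OP - → -6 - 12 = -18. Stack: [-18]
STORE_FAST m → m=-18. Stack: []
LOAD_FAST m → push -18. Stack: [-18]
LOAD_CONST → push 8. Stack: [-18, 8]
BINARY_OP * → -18 * 8 = -144. Stack: [-144]
LOAD_FAST m → push -18. Stack: [-144, -18]
BINARY_OP * → -144 * -18 = 2592. Stack: [2592]
STORE_FAST q → q=2592. Stack: []
LOAD_FAST_LOAD_FAST a,q → push -11,2592. Stack: [-11, 2592]
COMPARE_OP bool(<=) → -11 vs 2592 = True. Stack: [True]
POP_JUMP_IF_FALSE → pop True; no jump. Stack: []
LOAD_CONST → push 5. Stack: [5]
LOAD_FAST a → push -11. Stack: [5, -11]
BINARY_OP ^ → 5 ^ -11 = -16. Stack: [-16]
LOAD_CONST → push 11. Stack: [-16, 11]
BINARY_OP | → -16 | 11 = -5. Stack: [-5]
STORE_FAST z → z=-5. Stack: []
LOAD_FAST_LOAD_FAST q,q → push 2592,2592. Stack: [2592, 2592]
BINARY_OP - → 2592 - 2592 = 0. Stack: [0]
STORE_FAST y → y=0. Stack: []
LOAD_FAST z → push -5. Stack: [-5]
RETURN_VALUE → return -5.

-5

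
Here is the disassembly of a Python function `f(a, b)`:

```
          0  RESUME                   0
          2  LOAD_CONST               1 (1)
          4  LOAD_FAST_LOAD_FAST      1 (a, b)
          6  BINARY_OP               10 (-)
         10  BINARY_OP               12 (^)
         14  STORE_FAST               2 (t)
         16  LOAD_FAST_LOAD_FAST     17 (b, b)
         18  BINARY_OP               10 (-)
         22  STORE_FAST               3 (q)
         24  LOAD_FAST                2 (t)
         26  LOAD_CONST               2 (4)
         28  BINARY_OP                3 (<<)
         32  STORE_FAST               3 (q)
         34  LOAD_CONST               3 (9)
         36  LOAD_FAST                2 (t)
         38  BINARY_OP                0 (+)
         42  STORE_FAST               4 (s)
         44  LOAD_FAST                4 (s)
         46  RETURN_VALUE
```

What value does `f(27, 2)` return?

33

LOAD_CONST → push 1. Stack: [1]
LOAD_FAST_LOAD_FAST a,b → push 27,2. Stack: [1, 27, 2]
BINARY_OP - → 27 - 2 = 25. Stack: [1, 25]
BINARY_OP ^ → 1 ^ 25 = 24. Stack: [24]
STORE_FAST t → t=24. Stack: []
LOAD_FAST_LOAD_FAST b,b → push 2,2. Stack: [2, 2]
BINARY_OP - → 2 - 2 = 0. Stack: [0]
STORE_FAST q → q=0. Stack: []
LOAD_FAST t → push 24. Stack: [24]
LOAD_CONST → push 4. Stack: [24, 4]
BINARY_OP << → 24 << 4 = 384. Stack: [384]
STORE_FAST q → q=384. Stack: []
LOAD_CONST → push 9. Stack: [9]
LOAD_FAST t → push 24. Stack: [9, 24]
BINARY_OP + → 9 + 24 = 33. Stack: [33]
STORE_FAST s → s=33. Stack: []
LOAD_FAST s → push 33. Stack: [33]
RETURN_VALUE → return 33.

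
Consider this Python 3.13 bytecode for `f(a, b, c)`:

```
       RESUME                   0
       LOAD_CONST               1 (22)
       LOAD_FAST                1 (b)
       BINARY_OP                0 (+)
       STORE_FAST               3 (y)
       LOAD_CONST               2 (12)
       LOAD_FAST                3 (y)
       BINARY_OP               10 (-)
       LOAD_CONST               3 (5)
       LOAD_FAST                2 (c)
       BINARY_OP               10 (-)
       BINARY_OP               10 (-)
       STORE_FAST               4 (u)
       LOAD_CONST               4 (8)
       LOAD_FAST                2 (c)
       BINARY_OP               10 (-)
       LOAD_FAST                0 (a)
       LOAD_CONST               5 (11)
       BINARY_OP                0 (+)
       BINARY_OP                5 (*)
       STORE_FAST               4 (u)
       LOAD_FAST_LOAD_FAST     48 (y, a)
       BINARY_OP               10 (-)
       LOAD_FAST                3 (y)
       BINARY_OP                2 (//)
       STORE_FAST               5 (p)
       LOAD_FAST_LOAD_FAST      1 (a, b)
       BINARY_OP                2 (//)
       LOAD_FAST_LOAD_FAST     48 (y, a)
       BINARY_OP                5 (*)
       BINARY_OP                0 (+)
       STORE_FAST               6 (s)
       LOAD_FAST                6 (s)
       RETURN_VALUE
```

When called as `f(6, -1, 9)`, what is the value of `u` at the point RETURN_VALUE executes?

LOAD_CONST → push 22. Stack: [22]
LOAD_FAST b → push -1. Stack: [22, -1]
BINARY_OP + → 22 + -1 = 21. Stack: [21]
STORE_FAST y → y=21. Stack: []
LOAD_CONST → push 12. Stack: [12]
LOAD_FAST y → push 21. Stack: [12, 21]
BINARY_OP - → 12 - 21 = -9. Stack: [-9]
LOAD_CONST → push 5. Stack: [-9, 5]
LOAD_FAST c → push 9. Stack: [-9, 5, 9]
BINARY_OP - → 5 - 9 = -4. Stack: [-9, -4]
BINARY_OP - → -9 - -4 = -5. Stack: [-5]
STORE_FAST u → u=-5. Stack: []
LOAD_CONST → push 8. Stack: [8]
LOAD_FAST c → push 9. Stack: [8, 9]
BINARY_OP - → 8 - 9 = -1. Stack: [-1]
LOAD_FAST a → push 6. Stack: [-1, 6]
LOAD_CONST → push 11. Stack: [-1, 6, 11]
BINARY_OP + → 6 + 11 = 17. Stack: [-1, 17]
BINARY_OP * → -1 * 17 = -17. Stack: [-17]
STORE_FAST u → u=-17. Stack: []
LOAD_FAST_LOAD_FAST y,a → push 21,6. Stack: [21, 6]
BINARY_OP - → 21 - 6 = 15. Stack: [15]
LOAD_FAST y → push 21. Stack: [15, 21]
BINARY_OP // → 15 // 21 = 0. Stack: [0]
STORE_FAST p → p=0. Stack: []
LOAD_FAST_LOAD_FAST a,b → push 6,-1. Stack: [6, -1]
BINARY_OP // → 6 // -1 = -6. Stack: [-6]
LOAD_FAST_LOAD_FAST y,a → push 21,6. Stack: [-6, 21, 6]
BINARY_OP * → 21 * 6 = 126. Stack: [-6, 126]
BINARY_OP + → -6 + 126 = 120. Stack: [120]
STORE_FAST s → s=120. Stack: []
LOAD_FAST s → push 120. Stack: [120]
RETURN_VALUE → return 120.

-17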